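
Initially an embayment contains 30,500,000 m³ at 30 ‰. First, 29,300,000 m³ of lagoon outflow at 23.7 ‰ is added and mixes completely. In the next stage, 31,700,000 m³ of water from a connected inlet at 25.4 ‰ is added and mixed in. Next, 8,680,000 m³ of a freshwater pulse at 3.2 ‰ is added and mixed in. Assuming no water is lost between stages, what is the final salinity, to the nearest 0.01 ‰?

24.38 ‰

By conservation of dissolved salt,
Initial salt = 30,500,000×30 = 915,000,000
After stage 1: salt = 915,000,000 + 29,300,000×23.7 = 1,609,410,000; volume = 59,800,000 m³; S = 26.913 ‰
After stage 2: salt = 1,609,410,000 + 31,700,000×25.4 = 2,414,590,000; volume = 91,500,000 m³; S = 26.389 ‰
After stage 3: salt = 2,414,590,000 + 8,680,000×3.2 = 2,442,366,000; volume = 100,180,000 m³
S = 2,442,366,000 / 100,180,000 = 24.3798 ‰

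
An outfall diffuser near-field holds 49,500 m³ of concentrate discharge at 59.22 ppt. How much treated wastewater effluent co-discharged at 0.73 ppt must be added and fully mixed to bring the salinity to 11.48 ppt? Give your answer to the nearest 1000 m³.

220000 m³

Salt balance: 49,500×59.22 + V×0.73 = (49,500+V)×11.48
2,931,390 + 0.73V = 568,260 + 11.48V
2,363,130 = 10.75V
V = 219,826.05 m³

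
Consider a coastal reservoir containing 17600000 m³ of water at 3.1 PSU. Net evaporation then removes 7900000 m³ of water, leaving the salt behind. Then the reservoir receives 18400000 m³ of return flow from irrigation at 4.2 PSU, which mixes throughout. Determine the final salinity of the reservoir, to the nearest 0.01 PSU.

4.69 PSU

After evaporation: salt = 17,600,000×3.1 = 54,560,000; volume = 17,600,000 − 7,900,000 = 9,700,000 m³
After mixing: salt = 54,560,000 + 18,400,000×4.2 = 131,840,000; volume = 9,700,000 + 18,400,000 = 28,100,000 m³
S = 131,840,000 / 28,100,000 = 4.6918 PSU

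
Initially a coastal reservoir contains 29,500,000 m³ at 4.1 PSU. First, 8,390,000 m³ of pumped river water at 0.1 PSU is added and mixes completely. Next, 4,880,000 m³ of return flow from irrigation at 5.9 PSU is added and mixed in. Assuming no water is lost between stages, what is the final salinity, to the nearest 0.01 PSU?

3.52 PSU

Salt balance:
Initial salt = 29,500,000×4.1 = 120,950,000
After stage 1: salt = 120,950,000 + 8,390,000×0.1 = 121,789,000; volume = 37,890,000 m³; S = 3.214 PSU
After stage 2: salt = 121,789,000 + 4,880,000×5.9 = 150,581,000; volume = 42,770,000 m³
S = 150,581,000 / 42,770,000 = 3.5207 PSU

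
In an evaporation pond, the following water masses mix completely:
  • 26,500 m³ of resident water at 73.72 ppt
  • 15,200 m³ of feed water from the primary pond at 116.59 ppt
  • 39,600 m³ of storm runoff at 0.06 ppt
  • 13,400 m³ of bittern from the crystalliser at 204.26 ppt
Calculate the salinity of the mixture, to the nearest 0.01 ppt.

68.27 ppt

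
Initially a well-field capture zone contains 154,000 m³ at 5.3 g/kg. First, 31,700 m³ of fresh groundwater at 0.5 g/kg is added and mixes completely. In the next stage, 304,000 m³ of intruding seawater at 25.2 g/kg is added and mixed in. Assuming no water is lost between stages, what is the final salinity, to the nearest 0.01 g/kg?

17.34 g/kg

Total salt / total volume:
Initial salt = 154,000×5.3 = 816,200
After stage 1: salt = 816,200 + 31,700×0.5 = 832,050; volume = 185,700 m³; S = 4.481 g/kg
After stage 2: salt = 832,050 + 304,000×25.2 = 8,492,850; volume = 489,700 m³
S = 8,492,850 / 489,700 = 17.343 g/kg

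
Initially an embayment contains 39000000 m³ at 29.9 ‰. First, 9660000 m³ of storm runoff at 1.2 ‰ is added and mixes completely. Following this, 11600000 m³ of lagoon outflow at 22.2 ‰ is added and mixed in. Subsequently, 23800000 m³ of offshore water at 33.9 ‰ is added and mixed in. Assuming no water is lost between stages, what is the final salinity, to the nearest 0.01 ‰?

26.67 ‰

Conserving salt mass:
Initial salt = 39,000,000×29.9 = 1,166,100,000
After stage 1: salt = 1,166,100,000 + 9,660,000×1.2 = 1,177,692,000; volume = 48,660,000 m³; S = 24.202 ‰
After stage 2: salt = 1,177,692,000 + 11,600,000×22.2 = 1,435,212,000; volume = 60,260,000 m³; S = 23.817 ‰
After stage 3: salt = 1,435,212,000 + 23,800,000×33.9 = 2,242,032,000; volume = 84,060,000 m³
S = 2,242,032,000 / 84,060,000 = 26.6718 ‰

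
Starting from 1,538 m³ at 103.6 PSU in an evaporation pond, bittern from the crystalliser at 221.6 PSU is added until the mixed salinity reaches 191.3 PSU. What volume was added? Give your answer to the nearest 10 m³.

Salt balance: 1,538×103.6 + V×221.6 = (1,538+V)×191.3
159,336.8 + 221.6V = 294,219.4 + 191.3V
134,882.6 = 30.3V
V = 4,451.57 m³

4450 m³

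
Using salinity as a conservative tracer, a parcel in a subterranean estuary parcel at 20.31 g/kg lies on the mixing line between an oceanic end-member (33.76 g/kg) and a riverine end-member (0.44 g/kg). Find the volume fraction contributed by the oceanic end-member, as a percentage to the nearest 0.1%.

Let g be the oceanic fraction. Salt balance per unit volume:
g×33.76 + (1−g)×0.44 = 20.31
g = (20.31 − 0.44) / (33.76 − 0.44) = 19.87/33.32 = 0.5963

59.6%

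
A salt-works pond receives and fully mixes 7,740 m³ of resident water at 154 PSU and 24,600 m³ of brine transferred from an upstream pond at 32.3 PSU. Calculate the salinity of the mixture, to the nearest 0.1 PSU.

61.4 PSU

Mass of salt is conserved:
salt = 7,740×154 + 24,600×32.3 = 1,191,960 + 794,580 = 1,986,540
volume = 7,740 + 24,600 = 32,340 m³
S = 1,986,540 / 32,340 = 61.427 PSU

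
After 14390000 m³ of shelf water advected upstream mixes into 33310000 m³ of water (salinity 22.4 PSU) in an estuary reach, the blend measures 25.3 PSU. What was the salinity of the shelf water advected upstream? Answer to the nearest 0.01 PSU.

32.01 PSU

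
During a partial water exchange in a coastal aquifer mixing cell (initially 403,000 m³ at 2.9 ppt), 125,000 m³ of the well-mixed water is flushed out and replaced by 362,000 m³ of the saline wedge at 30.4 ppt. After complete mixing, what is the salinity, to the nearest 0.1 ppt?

18.5 ppt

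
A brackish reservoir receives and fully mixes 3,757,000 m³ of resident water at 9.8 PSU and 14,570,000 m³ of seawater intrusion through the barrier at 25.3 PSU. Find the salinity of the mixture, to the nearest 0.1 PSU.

22.1 PSU

Mass of salt is conserved:
salt = 3,757,000×9.8 + 14,570,000×25.3 = 36,818,600 + 368,621,000 = 405,439,600
volume = 3,757,000 + 14,570,000 = 18,327,000 m³
S = 405,439,600 / 18,327,000 = 22.123 PSU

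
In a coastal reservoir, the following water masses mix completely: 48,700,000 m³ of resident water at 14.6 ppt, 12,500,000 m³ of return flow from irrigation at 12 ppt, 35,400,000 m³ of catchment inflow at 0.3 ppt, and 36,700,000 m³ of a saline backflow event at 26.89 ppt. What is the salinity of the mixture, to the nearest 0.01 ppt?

Total salt / total volume:
salt = 48,700,000×14.6 + 12,500,000×12 + 35,400,000×0.3 + 36,700,000×26.89 = 711,020,000 + 150,000,000 + 10,620,000 + 986,863,000 = 1,858,503,000
volume = 48,700,000 + 12,500,000 + 35,400,000 + 36,700,000 = 133,300,000 m³
S = 1,858,503,000 / 133,300,000 = 13.9423 ppt

13.94 ppt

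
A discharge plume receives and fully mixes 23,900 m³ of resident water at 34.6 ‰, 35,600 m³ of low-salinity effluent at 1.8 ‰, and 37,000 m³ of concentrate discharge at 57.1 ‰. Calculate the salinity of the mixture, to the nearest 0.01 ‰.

31.13 ‰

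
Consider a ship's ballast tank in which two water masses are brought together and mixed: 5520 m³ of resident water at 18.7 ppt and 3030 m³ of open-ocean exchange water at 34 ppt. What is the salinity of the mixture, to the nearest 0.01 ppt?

24.12 ppt

Mass of salt is conserved:
salt = 5,520×18.7 + 3,030×34 = 103,224 + 103,020 = 206,244
volume = 5,520 + 3,030 = 8,550 m³
S = 206,244 / 8,550 = 24.1221 ppt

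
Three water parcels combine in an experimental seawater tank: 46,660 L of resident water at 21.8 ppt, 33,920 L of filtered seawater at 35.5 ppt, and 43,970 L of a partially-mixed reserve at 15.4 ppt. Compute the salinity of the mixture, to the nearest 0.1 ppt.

23.3 ppt

Conserving salt mass:
salt = 46,660×21.8 + 33,920×35.5 + 43,970×15.4 = 1,017,188 + 1,204,160 + 677,138 = 2,898,486
volume = 46,660 + 33,920 + 43,970 = 124,550 L
S = 2,898,486 / 124,550 = 23.272 ppt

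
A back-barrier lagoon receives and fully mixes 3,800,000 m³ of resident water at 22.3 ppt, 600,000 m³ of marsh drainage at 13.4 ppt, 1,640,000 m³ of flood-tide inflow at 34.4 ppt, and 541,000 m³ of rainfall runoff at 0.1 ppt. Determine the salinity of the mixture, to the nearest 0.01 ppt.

Total salt / total volume:
salt = 3,800,000×22.3 + 600,000×13.4 + 1,640,000×34.4 + 541,000×0.1 = 84,740,000 + 8,040,000 + 56,416,000 + 54,100 = 149,250,100
volume = 3,800,000 + 600,000 + 1,640,000 + 541,000 = 6,581,000 m³
S = 149,250,100 / 6,581,000 = 22.6789 ppt

22.68 ppt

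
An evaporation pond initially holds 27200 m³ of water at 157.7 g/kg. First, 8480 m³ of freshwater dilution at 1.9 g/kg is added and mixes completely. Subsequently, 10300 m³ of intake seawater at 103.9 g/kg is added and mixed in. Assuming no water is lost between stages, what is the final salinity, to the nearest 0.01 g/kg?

Weighted by volume,
Initial salt = 27,200×157.7 = 4,289,440
After stage 1: salt = 4,289,440 + 8,480×1.9 = 4,305,552; volume = 35,680 m³; S = 120.671 g/kg
After stage 2: salt = 4,305,552 + 10,300×103.9 = 5,375,722; volume = 45,980 m³
S = 5,375,722 / 45,980 = 116.9144 g/kg

116.91 g/kg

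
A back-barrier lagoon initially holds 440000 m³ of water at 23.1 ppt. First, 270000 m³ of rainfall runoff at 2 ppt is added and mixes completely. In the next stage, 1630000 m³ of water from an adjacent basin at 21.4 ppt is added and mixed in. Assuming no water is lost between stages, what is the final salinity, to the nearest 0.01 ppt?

By conservation of dissolved salt,
Initial salt = 440,000×23.1 = 10,164,000
After stage 1: salt = 10,164,000 + 270,000×2 = 10,704,000; volume = 710,000 m³; S = 15.076 ppt
After stage 2: salt = 10,704,000 + 1,630,000×21.4 = 45,586,000; volume = 2,340,000 m³
S = 45,586,000 / 2,340,000 = 19.4812 ppt

19.48 ppt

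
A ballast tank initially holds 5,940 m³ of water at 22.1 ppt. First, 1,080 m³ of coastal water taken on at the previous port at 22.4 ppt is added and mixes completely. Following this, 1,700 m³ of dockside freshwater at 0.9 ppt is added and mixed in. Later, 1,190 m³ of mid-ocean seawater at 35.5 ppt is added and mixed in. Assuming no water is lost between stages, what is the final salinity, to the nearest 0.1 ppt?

Salt balance:
Initial salt = 5,940×22.1 = 131,274
After stage 1: salt = 131,274 + 1,080×22.4 = 155,466; volume = 7,020 m³; S = 22.146 ppt
After stage 2: salt = 155,466 + 1,700×0.9 = 156,996; volume = 8,720 m³; S = 18.004 ppt
After stage 3: salt = 156,996 + 1,190×35.5 = 199,241; volume = 9,910 m³
S = 199,241 / 9,910 = 20.105 ppt

20.1 ppt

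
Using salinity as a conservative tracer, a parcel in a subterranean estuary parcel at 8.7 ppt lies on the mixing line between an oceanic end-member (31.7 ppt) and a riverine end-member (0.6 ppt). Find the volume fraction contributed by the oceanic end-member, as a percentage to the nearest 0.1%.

26.0%

Let g be the oceanic fraction. Salt balance per unit volume:
g×31.7 + (1−g)×0.6 = 8.7
g = (8.7 − 0.6) / (31.7 − 0.6) = 8.1/31.1 = 0.2605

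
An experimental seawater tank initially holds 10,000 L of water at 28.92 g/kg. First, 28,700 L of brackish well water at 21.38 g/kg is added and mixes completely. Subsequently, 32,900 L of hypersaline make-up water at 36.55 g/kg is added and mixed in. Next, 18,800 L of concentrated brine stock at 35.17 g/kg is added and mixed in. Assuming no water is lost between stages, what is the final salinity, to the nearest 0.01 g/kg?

30.60 g/kg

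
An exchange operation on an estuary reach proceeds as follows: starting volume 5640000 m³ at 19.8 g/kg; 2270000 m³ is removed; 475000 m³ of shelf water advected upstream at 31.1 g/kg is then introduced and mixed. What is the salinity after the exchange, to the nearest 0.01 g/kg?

21.20 g/kg

Remaining after removal: 3,370,000 m³ at 19.8 g/kg (salt = 66,726,000)
After addition: salt = 66,726,000 + 475,000×31.1 = 81,498,500; volume = 3,845,000 m³
S = 81,498,500 / 3,845,000 = 21.196 g/kg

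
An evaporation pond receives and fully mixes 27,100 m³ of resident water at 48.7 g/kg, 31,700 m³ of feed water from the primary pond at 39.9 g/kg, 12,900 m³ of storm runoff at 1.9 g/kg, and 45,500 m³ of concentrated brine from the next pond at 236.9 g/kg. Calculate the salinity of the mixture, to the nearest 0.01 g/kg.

114.23 g/kg

Weighted by volume,
salt = 27,100×48.7 + 31,700×39.9 + 12,900×1.9 + 45,500×236.9 = 1,319,770 + 1,264,830 + 24,510 + 10,778,950 = 13,388,060
volume = 27,100 + 31,700 + 12,900 + 45,500 = 117,200 m³
S = 13,388,060 / 117,200 = 114.2326 g/kg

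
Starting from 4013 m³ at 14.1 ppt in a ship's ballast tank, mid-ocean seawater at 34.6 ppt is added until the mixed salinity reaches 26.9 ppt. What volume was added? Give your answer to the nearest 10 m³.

Salt balance: 4,013×14.1 + V×34.6 = (4,013+V)×26.9
56,583.3 + 34.6V = 107,949.7 + 26.9V
51,366.4 = 7.7V
V = 6,670.96 m³

6670 m³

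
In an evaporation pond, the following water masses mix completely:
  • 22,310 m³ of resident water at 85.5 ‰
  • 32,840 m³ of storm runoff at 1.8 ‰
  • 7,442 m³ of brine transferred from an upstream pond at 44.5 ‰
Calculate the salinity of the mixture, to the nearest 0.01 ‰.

Conserving salt mass:
salt = 22,310×85.5 + 32,840×1.8 + 7,442×44.5 = 1,907,505 + 59,112 + 331,169 = 2,297,786
volume = 22,310 + 32,840 + 7,442 = 62,592 m³
S = 2,297,786 / 62,592 = 36.7105 ‰

36.71 ‰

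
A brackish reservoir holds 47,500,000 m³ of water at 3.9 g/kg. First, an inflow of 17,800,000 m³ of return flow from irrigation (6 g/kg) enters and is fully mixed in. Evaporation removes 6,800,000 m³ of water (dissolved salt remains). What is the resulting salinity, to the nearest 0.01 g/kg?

4.99 g/kg

After mixing: salt = 47,500,000×3.9 + 17,800,000×6 = 292,050,000; volume = 65,300,000 m³
After evaporation: salt unchanged = 292,050,000; volume = 65,300,000 − 6,800,000 = 58,500,000 m³
S = 292,050,000 / 58,500,000 = 4.9923 g/kg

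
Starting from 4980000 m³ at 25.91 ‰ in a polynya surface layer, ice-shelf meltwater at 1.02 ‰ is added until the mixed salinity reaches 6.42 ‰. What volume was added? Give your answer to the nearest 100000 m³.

18000000 m³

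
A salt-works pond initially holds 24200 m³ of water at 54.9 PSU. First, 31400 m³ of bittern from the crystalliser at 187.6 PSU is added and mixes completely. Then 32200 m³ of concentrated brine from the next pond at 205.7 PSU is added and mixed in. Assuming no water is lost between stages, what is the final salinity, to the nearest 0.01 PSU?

157.66 PSU

Mass of salt is conserved:
Initial salt = 24,200×54.9 = 1,328,580
After stage 1: salt = 1,328,580 + 31,400×187.6 = 7,219,220; volume = 55,600 m³; S = 129.842 PSU
After stage 2: salt = 7,219,220 + 32,200×205.7 = 13,842,760; volume = 87,800 m³
S = 13,842,760 / 87,800 = 157.6624 PSU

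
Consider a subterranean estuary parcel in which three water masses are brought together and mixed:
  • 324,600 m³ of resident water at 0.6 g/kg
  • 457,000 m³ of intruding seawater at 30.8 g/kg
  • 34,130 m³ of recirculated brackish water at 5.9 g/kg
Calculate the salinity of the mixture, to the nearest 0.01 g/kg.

Salt balance:
salt = 324,600×0.6 + 457,000×30.8 + 34,130×5.9 = 194,760 + 14,075,600 + 201,367 = 14,471,727
volume = 324,600 + 457,000 + 34,130 = 815,730 m³
S = 14,471,727 / 815,730 = 17.7408 g/kg

17.74 g/kg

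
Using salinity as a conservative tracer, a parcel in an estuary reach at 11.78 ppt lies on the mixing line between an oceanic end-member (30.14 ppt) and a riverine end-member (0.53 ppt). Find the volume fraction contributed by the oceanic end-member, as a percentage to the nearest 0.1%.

38.0%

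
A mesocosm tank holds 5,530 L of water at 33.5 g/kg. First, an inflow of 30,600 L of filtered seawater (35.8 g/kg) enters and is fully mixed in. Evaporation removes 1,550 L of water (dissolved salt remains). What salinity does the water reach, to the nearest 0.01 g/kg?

37.04 g/kg

After mixing: salt = 5,530×33.5 + 30,600×35.8 = 1,280,735; volume = 36,130 L
After evaporation: salt unchanged = 1,280,735; volume = 36,130 − 1,550 = 34,580 L
S = 1,280,735 / 34,580 = 37.0369 g/kg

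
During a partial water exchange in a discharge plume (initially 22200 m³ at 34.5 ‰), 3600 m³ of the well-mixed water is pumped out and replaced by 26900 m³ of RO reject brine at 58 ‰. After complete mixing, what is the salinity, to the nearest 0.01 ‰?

Remaining after removal: 18,600 m³ at 34.5 ‰ (salt = 641,700)
After addition: salt = 641,700 + 26,900×58 = 2,201,900; volume = 45,500 m³
S = 2,201,900 / 45,500 = 48.3934 ‰

48.39 ‰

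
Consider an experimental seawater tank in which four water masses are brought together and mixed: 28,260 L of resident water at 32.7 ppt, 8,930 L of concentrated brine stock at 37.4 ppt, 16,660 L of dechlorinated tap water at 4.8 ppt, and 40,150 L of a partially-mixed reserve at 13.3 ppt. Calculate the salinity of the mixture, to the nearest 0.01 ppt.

Conserving salt mass:
salt = 28,260×32.7 + 8,930×37.4 + 16,660×4.8 + 40,150×13.3 = 924,102 + 333,982 + 79,968 + 533,995 = 1,872,047
volume = 28,260 + 8,930 + 16,660 + 40,150 = 94,000 L
S = 1,872,047 / 94,000 = 19.9154 ppt

19.92 ppt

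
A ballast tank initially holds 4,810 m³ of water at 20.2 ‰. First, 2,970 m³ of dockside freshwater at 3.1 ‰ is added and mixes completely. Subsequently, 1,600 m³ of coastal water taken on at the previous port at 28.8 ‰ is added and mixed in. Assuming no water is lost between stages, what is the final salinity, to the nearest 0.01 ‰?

16.25 ‰

Conserving salt mass:
Initial salt = 4,810×20.2 = 97,162
After stage 1: salt = 97,162 + 2,970×3.1 = 106,369; volume = 7,780 m³; S = 13.672 ‰
After stage 2: salt = 106,369 + 1,600×28.8 = 152,449; volume = 9,380 m³
S = 152,449 / 9,380 = 16.2526 ‰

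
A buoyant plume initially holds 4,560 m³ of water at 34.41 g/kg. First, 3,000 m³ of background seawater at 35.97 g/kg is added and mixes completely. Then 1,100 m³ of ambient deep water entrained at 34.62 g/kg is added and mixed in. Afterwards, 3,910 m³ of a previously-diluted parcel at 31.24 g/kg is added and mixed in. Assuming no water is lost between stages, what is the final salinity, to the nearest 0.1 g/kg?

Mass of salt is conserved:
Initial salt = 4,560×34.41 = 156,909.6
After stage 1: salt = 156,909.6 + 3,000×35.97 = 264,819.6; volume = 7,560 m³; S = 35.029 g/kg
After stage 2: salt = 264,819.6 + 1,100×34.62 = 302,901.6; volume = 8,660 m³; S = 34.977 g/kg
After stage 3: salt = 302,901.6 + 3,910×31.24 = 425,050; volume = 12,570 m³
S = 425,050 / 12,570 = 33.8146 g/kg

33.8 g/kg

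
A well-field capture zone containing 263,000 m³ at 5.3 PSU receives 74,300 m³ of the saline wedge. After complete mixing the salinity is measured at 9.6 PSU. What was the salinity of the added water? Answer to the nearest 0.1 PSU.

24.8 PSU

Salt balance: 263,000×5.3 + 74,300×S = 337,300×9.6
1,393,900 + 74,300·S = 3,238,080
S = (3,238,080 − 1,393,900) / 74,300 = 24.8207 PSU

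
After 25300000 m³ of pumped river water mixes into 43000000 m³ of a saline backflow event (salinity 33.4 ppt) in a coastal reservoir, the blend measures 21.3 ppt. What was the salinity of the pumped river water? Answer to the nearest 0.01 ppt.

Salt balance: 43,000,000×33.4 + 25,300,000×S = 68,300,000×21.3
1,436,200,000 + 25,300,000·S = 1,454,790,000
S = (1,454,790,000 − 1,436,200,000) / 25,300,000 = 0.7348 ppt

0.73 ppt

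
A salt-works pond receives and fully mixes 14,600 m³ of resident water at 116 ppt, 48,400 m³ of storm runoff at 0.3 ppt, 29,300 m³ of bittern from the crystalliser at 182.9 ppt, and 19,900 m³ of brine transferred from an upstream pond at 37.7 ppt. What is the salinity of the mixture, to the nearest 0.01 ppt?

Total salt / total volume:
salt = 14,600×116 + 48,400×0.3 + 29,300×182.9 + 19,900×37.7 = 1,693,600 + 14,520 + 5,358,970 + 750,230 = 7,817,320
volume = 14,600 + 48,400 + 29,300 + 19,900 = 112,200 m³
S = 7,817,320 / 112,200 = 69.6731 ppt

69.67 ppt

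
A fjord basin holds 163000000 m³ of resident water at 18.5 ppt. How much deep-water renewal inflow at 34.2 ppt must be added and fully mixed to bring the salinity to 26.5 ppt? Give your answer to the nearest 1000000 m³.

Salt balance: 163,000,000×18.5 + V×34.2 = (163,000,000+V)×26.5
3,015,500,000 + 34.2V = 4,319,500,000 + 26.5V
1,304,000,000 = 7.7V
V = 169,350,649.35 m³

169000000 m³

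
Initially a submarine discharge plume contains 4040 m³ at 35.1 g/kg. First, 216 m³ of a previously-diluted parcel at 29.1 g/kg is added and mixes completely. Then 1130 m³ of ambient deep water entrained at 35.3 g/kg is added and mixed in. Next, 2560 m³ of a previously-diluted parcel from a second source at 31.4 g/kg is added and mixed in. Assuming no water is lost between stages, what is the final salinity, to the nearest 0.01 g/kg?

Weighted by volume,
Initial salt = 4,040×35.1 = 141,804
After stage 1: salt = 141,804 + 216×29.1 = 148,089.6; volume = 4,256 m³; S = 34.795 g/kg
After stage 2: salt = 148,089.6 + 1,130×35.3 = 187,978.6; volume = 5,386 m³; S = 34.901 g/kg
After stage 3: salt = 187,978.6 + 2,560×31.4 = 268,362.6; volume = 7,946 m³
S = 268,362.6 / 7,946 = 33.7733 g/kg

33.77 g/kg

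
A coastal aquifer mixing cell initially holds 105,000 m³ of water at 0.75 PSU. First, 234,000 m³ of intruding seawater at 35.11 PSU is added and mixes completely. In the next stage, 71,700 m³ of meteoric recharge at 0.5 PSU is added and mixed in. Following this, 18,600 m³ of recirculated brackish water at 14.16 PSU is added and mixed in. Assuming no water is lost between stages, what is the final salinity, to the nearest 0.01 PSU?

20.02 PSU

Salt balance:
Initial salt = 105,000×0.75 = 78,750
After stage 1: salt = 78,750 + 234,000×35.11 = 8,294,490; volume = 339,000 m³; S = 24.468 PSU
After stage 2: salt = 8,294,490 + 71,700×0.5 = 8,330,340; volume = 410,700 m³; S = 20.283 PSU
After stage 3: salt = 8,330,340 + 18,600×14.16 = 8,593,716; volume = 429,300 m³
S = 8,593,716 / 429,300 = 20.018 PSU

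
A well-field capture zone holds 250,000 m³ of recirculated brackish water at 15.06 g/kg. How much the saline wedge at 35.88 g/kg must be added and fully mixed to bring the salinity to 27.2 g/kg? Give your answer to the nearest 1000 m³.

Salt balance: 250,000×15.06 + V×35.88 = (250,000+V)×27.2
3,765,000 + 35.88V = 6,800,000 + 27.2V
3,035,000 = 8.68V
V = 349,654.38 m³

350000 m³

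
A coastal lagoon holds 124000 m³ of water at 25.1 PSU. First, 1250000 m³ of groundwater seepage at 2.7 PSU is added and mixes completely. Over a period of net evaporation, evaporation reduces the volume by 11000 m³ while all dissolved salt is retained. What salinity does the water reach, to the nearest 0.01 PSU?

4.76 PSU

After mixing: salt = 124,000×25.1 + 1,250,000×2.7 = 6,487,400; volume = 1,374,000 m³
After evaporation: salt unchanged = 6,487,400; volume = 1,374,000 − 11,000 = 1,363,000 m³
S = 6,487,400 / 1,363,000 = 4.7596 PSU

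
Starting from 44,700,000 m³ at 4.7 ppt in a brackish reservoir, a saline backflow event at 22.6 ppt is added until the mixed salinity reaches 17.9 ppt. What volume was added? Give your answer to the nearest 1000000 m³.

Salt balance: 44,700,000×4.7 + V×22.6 = (44,700,000+V)×17.9
210,090,000 + 22.6V = 800,130,000 + 17.9V
590,040,000 = 4.7V
V = 125,540,425.53 m³

126000000 m³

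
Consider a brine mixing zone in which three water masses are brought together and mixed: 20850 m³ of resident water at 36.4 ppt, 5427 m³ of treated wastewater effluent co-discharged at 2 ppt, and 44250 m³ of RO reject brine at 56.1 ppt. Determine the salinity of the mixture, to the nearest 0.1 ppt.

Weighted by volume,
salt = 20,850×36.4 + 5,427×2 + 44,250×56.1 = 758,940 + 10,854 + 2,482,425 = 3,252,219
volume = 20,850 + 5,427 + 44,250 = 70,527 m³
S = 3,252,219 / 70,527 = 46.113 ppt

46.1 ppt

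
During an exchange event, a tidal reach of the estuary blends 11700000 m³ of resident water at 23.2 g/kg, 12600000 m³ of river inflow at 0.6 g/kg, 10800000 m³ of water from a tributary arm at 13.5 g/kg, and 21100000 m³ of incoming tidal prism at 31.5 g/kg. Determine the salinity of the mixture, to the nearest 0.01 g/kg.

By conservation of dissolved salt,
salt = 11,700,000×23.2 + 12,600,000×0.6 + 10,800,000×13.5 + 21,100,000×31.5 = 271,440,000 + 7,560,000 + 145,800,000 + 664,650,000 = 1,089,450,000
volume = 11,700,000 + 12,600,000 + 10,800,000 + 21,100,000 = 56,200,000 m³
S = 1,089,450,000 / 56,200,000 = 19.3852 g/kg

19.39 g/kg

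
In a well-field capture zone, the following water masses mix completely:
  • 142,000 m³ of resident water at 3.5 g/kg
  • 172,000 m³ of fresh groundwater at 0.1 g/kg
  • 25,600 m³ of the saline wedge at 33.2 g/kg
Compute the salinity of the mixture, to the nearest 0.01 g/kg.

4.02 g/kg

Salt balance:
salt = 142,000×3.5 + 172,000×0.1 + 25,600×33.2 = 497,000 + 17,200 + 849,920 = 1,364,120
volume = 142,000 + 172,000 + 25,600 = 339,600 m³
S = 1,364,120 / 339,600 = 4.0168 g/kg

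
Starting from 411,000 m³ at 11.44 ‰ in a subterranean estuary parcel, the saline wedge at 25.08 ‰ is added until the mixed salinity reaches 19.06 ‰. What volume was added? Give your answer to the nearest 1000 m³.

Salt balance: 411,000×11.44 + V×25.08 = (411,000+V)×19.06
4,701,840 + 25.08V = 7,833,660 + 19.06V
3,131,820 = 6.02V
V = 520,235.88 m³

520000 m³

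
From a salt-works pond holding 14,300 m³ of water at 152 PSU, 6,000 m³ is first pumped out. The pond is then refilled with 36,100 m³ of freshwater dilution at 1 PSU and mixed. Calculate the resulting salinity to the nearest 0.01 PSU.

Remaining after removal: 8,300 m³ at 152 PSU (salt = 1,261,600)
After addition: salt = 1,261,600 + 36,100×1 = 1,297,700; volume = 44,400 m³
S = 1,297,700 / 44,400 = 29.2275 PSU

29.23 PSU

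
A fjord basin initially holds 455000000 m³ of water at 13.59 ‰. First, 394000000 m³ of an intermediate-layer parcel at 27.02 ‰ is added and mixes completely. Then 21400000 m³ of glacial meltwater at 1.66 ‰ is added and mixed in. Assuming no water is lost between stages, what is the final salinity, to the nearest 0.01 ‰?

Salt balance:
Initial salt = 455,000,000×13.59 = 6,183,450,000
After stage 1: salt = 6,183,450,000 + 394,000,000×27.02 = 16,829,330,000; volume = 849,000,000 m³; S = 19.823 ‰
After stage 2: salt = 16,829,330,000 + 21,400,000×1.66 = 16,864,854,000; volume = 870,400,000 m³
S = 16,864,854,000 / 870,400,000 = 19.376 ‰

19.38 ‰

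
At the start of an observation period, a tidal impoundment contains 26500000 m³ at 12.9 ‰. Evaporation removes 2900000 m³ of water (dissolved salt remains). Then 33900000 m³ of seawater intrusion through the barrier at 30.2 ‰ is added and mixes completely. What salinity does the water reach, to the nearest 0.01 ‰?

After evaporation: salt = 26,500,000×12.9 = 341,850,000; volume = 26,500,000 − 2,900,000 = 23,600,000 m³
After mixing: salt = 341,850,000 + 33,900,000×30.2 = 1,365,630,000; volume = 23,600,000 + 33,900,000 = 57,500,000 m³
S = 1,365,630,000 / 57,500,000 = 23.7501 ‰

23.75 ‰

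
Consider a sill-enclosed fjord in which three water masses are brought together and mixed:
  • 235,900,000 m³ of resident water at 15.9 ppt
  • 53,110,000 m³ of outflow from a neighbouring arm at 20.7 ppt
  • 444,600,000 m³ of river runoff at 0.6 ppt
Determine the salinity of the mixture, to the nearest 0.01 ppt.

6.98 ppt

Weighted by volume,
salt = 235,900,000×15.9 + 53,110,000×20.7 + 444,600,000×0.6 = 3,750,810,000 + 1,099,377,000 + 266,760,000 = 5,116,947,000
volume = 235,900,000 + 53,110,000 + 444,600,000 = 733,610,000 m³
S = 5,116,947,000 / 733,610,000 = 6.975 ppt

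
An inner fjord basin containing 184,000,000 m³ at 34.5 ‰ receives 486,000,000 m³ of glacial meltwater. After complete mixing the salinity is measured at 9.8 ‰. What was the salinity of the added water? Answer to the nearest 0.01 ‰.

Salt balance: 184,000,000×34.5 + 486,000,000×S = 670,000,000×9.8
6,348,000,000 + 486,000,000·S = 6,566,000,000
S = (6,566,000,000 − 6,348,000,000) / 486,000,000 = 0.4486 ‰

0.45 ‰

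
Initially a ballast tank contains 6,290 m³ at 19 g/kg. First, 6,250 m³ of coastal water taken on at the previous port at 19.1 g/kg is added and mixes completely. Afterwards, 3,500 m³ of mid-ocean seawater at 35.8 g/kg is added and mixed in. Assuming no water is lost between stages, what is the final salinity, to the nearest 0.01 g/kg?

Salt balance:
Initial salt = 6,290×19 = 119,510
After stage 1: salt = 119,510 + 6,250×19.1 = 238,885; volume = 12,540 m³; S = 19.05 g/kg
After stage 2: salt = 238,885 + 3,500×35.8 = 364,185; volume = 16,040 m³
S = 364,185 / 16,040 = 22.7048 g/kg

22.70 g/kg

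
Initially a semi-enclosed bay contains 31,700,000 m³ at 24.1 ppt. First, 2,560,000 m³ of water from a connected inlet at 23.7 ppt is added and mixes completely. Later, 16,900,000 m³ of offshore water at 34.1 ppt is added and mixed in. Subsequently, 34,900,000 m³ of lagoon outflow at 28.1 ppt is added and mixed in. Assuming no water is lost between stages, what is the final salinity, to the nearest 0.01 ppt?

Weighted by volume,
Initial salt = 31,700,000×24.1 = 763,970,000
After stage 1: salt = 763,970,000 + 2,560,000×23.7 = 824,642,000; volume = 34,260,000 m³; S = 24.07 ppt
After stage 2: salt = 824,642,000 + 16,900,000×34.1 = 1,400,932,000; volume = 51,160,000 m³; S = 27.383 ppt
After stage 3: salt = 1,400,932,000 + 34,900,000×28.1 = 2,381,622,000; volume = 86,060,000 m³
S = 2,381,622,000 / 86,060,000 = 27.674 ppt

27.67 ppt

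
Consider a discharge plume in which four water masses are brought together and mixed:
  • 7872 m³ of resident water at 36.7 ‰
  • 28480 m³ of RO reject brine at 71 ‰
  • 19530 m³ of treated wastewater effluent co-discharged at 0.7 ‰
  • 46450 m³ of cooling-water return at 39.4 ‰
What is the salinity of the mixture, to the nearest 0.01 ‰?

Mass of salt is conserved:
salt = 7,872×36.7 + 28,480×71 + 19,530×0.7 + 46,450×39.4 = 288,902.4 + 2,022,080 + 13,671 + 1,830,130 = 4,154,783.4
volume = 7,872 + 28,480 + 19,530 + 46,450 = 102,332 m³
S = 4,154,783.4 / 102,332 = 40.601 ‰

40.60 ‰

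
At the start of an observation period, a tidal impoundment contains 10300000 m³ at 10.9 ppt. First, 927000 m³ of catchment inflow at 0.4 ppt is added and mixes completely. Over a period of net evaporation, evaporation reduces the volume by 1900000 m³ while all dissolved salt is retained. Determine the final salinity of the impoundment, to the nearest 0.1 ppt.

12.1 ppt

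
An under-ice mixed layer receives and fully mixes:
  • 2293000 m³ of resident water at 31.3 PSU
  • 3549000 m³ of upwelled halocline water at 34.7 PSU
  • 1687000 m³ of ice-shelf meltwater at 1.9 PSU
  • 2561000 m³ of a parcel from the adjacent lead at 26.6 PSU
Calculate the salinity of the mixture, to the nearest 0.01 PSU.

Mass of salt is conserved:
salt = 2,293,000×31.3 + 3,549,000×34.7 + 1,687,000×1.9 + 2,561,000×26.6 = 71,770,900 + 123,150,300 + 3,205,300 + 68,122,600 = 266,249,100
volume = 2,293,000 + 3,549,000 + 1,687,000 + 2,561,000 = 10,090,000 m³
S = 266,249,100 / 10,090,000 = 26.3874 PSU

26.39 PSU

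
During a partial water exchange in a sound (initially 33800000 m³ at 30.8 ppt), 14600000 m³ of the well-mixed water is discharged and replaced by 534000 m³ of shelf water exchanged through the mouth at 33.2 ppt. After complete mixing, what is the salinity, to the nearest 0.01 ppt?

30.86 ppt

Remaining after removal: 19,200,000 m³ at 30.8 ppt (salt = 591,360,000)
After addition: salt = 591,360,000 + 534,000×33.2 = 609,088,800; volume = 19,734,000 m³
S = 609,088,800 / 19,734,000 = 30.8649 ppt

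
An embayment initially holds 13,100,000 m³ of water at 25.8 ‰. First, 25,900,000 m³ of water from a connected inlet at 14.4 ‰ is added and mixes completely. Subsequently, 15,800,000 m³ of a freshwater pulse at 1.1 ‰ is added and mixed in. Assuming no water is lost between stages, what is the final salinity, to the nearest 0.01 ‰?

13.29 ‰

Total salt / total volume:
Initial salt = 13,100,000×25.8 = 337,980,000
After stage 1: salt = 337,980,000 + 25,900,000×14.4 = 710,940,000; volume = 39,000,000 m³; S = 18.229 ‰
After stage 2: salt = 710,940,000 + 15,800,000×1.1 = 728,320,000; volume = 54,800,000 m³
S = 728,320,000 / 54,800,000 = 13.2905 ‰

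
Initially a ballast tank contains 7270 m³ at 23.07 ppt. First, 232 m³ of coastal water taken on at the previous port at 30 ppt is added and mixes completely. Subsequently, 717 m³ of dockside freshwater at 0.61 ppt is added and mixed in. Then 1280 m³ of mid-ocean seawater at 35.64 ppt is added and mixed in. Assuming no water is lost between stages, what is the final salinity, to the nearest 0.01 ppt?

Mass of salt is conserved:
Initial salt = 7,270×23.07 = 167,718.9
After stage 1: salt = 167,718.9 + 232×30 = 174,678.9; volume = 7,502 m³; S = 23.284 ppt
After stage 2: salt = 174,678.9 + 717×0.61 = 175,116.27; volume = 8,219 m³; S = 21.306 ppt
After stage 3: salt = 175,116.27 + 1,280×35.64 = 220,735.47; volume = 9,499 m³
S = 220,735.47 / 9,499 = 23.2378 ppt

23.24 ppt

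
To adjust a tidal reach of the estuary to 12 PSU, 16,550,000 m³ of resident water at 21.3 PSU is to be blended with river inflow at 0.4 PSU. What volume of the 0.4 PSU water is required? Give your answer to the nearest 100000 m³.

Salt balance: 16,550,000×21.3 + V×0.4 = (16,550,000+V)×12
352,515,000 + 0.4V = 198,600,000 + 12V
153,915,000 = 11.6V
V = 13,268,534.48 m³

13300000 m³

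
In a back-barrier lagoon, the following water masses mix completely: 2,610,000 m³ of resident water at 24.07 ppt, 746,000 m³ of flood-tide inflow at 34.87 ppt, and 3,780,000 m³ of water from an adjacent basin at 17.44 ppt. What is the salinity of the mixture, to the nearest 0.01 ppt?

21.69 ppt

By conservation of dissolved salt,
salt = 2,610,000×24.07 + 746,000×34.87 + 3,780,000×17.44 = 62,822,700 + 26,013,020 + 65,923,200 = 154,758,920
volume = 2,610,000 + 746,000 + 3,780,000 = 7,136,000 m³
S = 154,758,920 / 7,136,000 = 21.6871 ppt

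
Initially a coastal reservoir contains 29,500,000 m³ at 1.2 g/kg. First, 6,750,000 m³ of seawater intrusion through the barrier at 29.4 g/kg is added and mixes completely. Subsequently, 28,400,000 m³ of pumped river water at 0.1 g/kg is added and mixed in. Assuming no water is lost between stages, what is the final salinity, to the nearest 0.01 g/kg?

3.66 g/kg

Total salt / total volume:
Initial salt = 29,500,000×1.2 = 35,400,000
After stage 1: salt = 35,400,000 + 6,750,000×29.4 = 233,850,000; volume = 36,250,000 m³; S = 6.451 g/kg
After stage 2: salt = 233,850,000 + 28,400,000×0.1 = 236,690,000; volume = 64,650,000 m³
S = 236,690,000 / 64,650,000 = 3.6611 g/kg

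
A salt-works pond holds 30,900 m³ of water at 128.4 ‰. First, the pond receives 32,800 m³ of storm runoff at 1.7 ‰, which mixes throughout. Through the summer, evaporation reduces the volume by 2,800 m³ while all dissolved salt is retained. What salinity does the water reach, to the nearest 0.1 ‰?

66.1 ‰

After mixing: salt = 30,900×128.4 + 32,800×1.7 = 4,023,320; volume = 63,700 m³
After evaporation: salt unchanged = 4,023,320; volume = 63,700 − 2,800 = 60,900 m³
S = 4,023,320 / 60,900 = 66.0644 ‰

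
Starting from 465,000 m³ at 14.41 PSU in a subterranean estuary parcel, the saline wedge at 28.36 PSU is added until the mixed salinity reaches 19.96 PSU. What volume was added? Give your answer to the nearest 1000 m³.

307000 m³

Salt balance: 465,000×14.41 + V×28.36 = (465,000+V)×19.96
6,700,650 + 28.36V = 9,281,400 + 19.96V
2,580,750 = 8.4V
V = 307,232.14 m³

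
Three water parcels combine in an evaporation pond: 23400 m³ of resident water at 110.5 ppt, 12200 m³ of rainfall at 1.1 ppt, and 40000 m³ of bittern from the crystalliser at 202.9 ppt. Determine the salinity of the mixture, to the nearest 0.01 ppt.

By conservation of dissolved salt,
salt = 23,400×110.5 + 12,200×1.1 + 40,000×202.9 = 2,585,700 + 13,420 + 8,116,000 = 10,715,120
volume = 23,400 + 12,200 + 40,000 = 75,600 m³
S = 10,715,120 / 75,600 = 141.7344 ppt

141.73 ppt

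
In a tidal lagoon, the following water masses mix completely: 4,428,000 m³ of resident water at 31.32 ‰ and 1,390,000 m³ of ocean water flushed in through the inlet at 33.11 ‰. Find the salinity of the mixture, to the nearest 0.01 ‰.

Total salt / total volume:
salt = 4,428,000×31.32 + 1,390,000×33.11 = 138,684,960 + 46,022,900 = 184,707,860
volume = 4,428,000 + 1,390,000 = 5,818,000 m³
S = 184,707,860 / 5,818,000 = 31.7477 ‰

31.75 ‰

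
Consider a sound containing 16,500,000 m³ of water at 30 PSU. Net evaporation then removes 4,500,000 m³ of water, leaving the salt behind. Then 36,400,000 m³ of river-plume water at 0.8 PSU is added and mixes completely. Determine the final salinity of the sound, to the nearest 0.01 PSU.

After evaporation: salt = 16,500,000×30 = 495,000,000; volume = 16,500,000 − 4,500,000 = 12,000,000 m³
After mixing: salt = 495,000,000 + 36,400,000×0.8 = 524,120,000; volume = 12,000,000 + 36,400,000 = 48,400,000 m³
S = 524,120,000 / 48,400,000 = 10.8289 PSU

10.83 PSU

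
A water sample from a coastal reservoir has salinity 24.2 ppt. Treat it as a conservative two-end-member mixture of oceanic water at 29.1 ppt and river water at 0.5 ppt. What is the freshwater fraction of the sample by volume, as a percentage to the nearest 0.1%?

Let f be the freshwater fraction. Salt balance per unit volume:
f×0.5 + (1−f)×29.1 = 24.2
f = (29.1 − 24.2) / (29.1 − 0.5) = 4.9/28.6 = 0.1713

17.1%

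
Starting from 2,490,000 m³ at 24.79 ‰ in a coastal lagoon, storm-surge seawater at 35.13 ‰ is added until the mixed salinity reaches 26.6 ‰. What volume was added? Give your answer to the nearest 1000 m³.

Salt balance: 2,490,000×24.79 + V×35.13 = (2,490,000+V)×26.6
61,727,100 + 35.13V = 66,234,000 + 26.6V
4,506,900 = 8.53V
V = 528,358.73 m³

528000 m³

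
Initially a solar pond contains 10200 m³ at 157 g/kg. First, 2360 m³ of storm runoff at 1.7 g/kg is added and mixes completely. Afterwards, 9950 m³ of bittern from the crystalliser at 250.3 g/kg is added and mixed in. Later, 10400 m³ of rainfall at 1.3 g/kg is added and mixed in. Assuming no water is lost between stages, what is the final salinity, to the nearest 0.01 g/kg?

Total salt / total volume:
Initial salt = 10,200×157 = 1,601,400
After stage 1: salt = 1,601,400 + 2,360×1.7 = 1,605,412; volume = 12,560 m³; S = 127.819 g/kg
After stage 2: salt = 1,605,412 + 9,950×250.3 = 4,095,897; volume = 22,510 m³; S = 181.959 g/kg
After stage 3: salt = 4,095,897 + 10,400×1.3 = 4,109,417; volume = 32,910 m³
S = 4,109,417 / 32,910 = 124.8683 g/kg

124.87 g/kg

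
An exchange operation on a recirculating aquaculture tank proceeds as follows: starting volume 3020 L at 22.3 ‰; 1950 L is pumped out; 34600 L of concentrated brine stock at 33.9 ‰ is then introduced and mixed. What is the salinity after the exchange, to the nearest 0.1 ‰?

33.6 ‰

Remaining after removal: 1,070 L at 22.3 ‰ (salt = 23,861)
After addition: salt = 23,861 + 34,600×33.9 = 1,196,801; volume = 35,670 L
S = 1,196,801 / 35,670 = 33.552 ‰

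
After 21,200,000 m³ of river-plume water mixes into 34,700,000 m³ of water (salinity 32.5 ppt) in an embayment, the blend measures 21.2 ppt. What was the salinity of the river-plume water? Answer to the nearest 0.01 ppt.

2.70 ppt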